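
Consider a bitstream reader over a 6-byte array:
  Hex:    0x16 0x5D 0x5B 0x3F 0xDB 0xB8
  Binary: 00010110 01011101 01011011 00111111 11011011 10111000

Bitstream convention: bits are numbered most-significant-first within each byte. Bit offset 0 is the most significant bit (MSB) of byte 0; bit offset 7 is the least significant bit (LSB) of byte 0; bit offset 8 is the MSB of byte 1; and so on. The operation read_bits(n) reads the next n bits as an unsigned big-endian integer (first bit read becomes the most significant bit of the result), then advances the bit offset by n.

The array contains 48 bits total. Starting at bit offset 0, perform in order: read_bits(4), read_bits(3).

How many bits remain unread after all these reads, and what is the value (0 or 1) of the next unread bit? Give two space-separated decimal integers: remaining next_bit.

Read 1: bits[0:4] width=4 -> value=1 (bin 0001); offset now 4 = byte 0 bit 4; 44 bits remain
Read 2: bits[4:7] width=3 -> value=3 (bin 011); offset now 7 = byte 0 bit 7; 41 bits remain

Answer: 41 0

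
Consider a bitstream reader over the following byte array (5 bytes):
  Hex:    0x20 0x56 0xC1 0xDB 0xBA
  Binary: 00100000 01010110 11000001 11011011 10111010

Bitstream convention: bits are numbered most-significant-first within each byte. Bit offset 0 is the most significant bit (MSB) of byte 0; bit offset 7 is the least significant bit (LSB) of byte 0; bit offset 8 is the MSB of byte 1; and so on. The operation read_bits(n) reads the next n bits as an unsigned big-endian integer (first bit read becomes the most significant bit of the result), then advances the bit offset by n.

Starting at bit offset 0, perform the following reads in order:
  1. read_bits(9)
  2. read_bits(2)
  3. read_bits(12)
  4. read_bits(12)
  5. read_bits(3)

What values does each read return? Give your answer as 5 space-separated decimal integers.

Answer: 64 2 2912 3805 6

Derivation:
Read 1: bits[0:9] width=9 -> value=64 (bin 001000000); offset now 9 = byte 1 bit 1; 31 bits remain
Read 2: bits[9:11] width=2 -> value=2 (bin 10); offset now 11 = byte 1 bit 3; 29 bits remain
Read 3: bits[11:23] width=12 -> value=2912 (bin 101101100000); offset now 23 = byte 2 bit 7; 17 bits remain
Read 4: bits[23:35] width=12 -> value=3805 (bin 111011011101); offset now 35 = byte 4 bit 3; 5 bits remain
Read 5: bits[35:38] width=3 -> value=6 (bin 110); offset now 38 = byte 4 bit 6; 2 bits remain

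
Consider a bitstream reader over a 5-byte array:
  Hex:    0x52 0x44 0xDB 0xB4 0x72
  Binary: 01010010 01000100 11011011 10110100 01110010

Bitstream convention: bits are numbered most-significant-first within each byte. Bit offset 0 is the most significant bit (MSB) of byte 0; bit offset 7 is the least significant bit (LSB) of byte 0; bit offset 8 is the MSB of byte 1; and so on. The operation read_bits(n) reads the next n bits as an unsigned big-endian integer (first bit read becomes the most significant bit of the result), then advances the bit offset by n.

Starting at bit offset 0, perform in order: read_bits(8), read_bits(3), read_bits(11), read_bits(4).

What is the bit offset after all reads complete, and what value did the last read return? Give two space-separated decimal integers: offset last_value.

Read 1: bits[0:8] width=8 -> value=82 (bin 01010010); offset now 8 = byte 1 bit 0; 32 bits remain
Read 2: bits[8:11] width=3 -> value=2 (bin 010); offset now 11 = byte 1 bit 3; 29 bits remain
Read 3: bits[11:22] width=11 -> value=310 (bin 00100110110); offset now 22 = byte 2 bit 6; 18 bits remain
Read 4: bits[22:26] width=4 -> value=14 (bin 1110); offset now 26 = byte 3 bit 2; 14 bits remain

Answer: 26 14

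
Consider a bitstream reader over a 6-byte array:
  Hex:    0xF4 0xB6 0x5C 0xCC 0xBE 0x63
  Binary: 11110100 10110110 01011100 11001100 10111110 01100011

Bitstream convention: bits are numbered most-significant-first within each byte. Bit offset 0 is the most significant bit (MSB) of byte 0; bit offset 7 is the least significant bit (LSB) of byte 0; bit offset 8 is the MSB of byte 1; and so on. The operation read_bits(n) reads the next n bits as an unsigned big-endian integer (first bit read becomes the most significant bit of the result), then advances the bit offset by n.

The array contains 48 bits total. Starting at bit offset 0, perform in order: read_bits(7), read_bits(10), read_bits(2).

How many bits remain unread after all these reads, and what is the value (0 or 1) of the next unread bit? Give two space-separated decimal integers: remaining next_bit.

Read 1: bits[0:7] width=7 -> value=122 (bin 1111010); offset now 7 = byte 0 bit 7; 41 bits remain
Read 2: bits[7:17] width=10 -> value=364 (bin 0101101100); offset now 17 = byte 2 bit 1; 31 bits remain
Read 3: bits[17:19] width=2 -> value=2 (bin 10); offset now 19 = byte 2 bit 3; 29 bits remain

Answer: 29 1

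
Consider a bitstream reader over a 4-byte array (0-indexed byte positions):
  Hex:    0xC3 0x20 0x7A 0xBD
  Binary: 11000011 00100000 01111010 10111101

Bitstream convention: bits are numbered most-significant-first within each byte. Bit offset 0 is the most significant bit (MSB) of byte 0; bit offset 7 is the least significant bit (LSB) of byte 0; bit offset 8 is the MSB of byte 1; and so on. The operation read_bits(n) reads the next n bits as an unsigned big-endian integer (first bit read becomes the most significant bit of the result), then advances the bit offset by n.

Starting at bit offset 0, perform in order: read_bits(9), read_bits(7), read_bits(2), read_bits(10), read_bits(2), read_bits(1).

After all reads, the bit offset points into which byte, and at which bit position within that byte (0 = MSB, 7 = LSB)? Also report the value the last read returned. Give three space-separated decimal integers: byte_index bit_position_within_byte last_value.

Read 1: bits[0:9] width=9 -> value=390 (bin 110000110); offset now 9 = byte 1 bit 1; 23 bits remain
Read 2: bits[9:16] width=7 -> value=32 (bin 0100000); offset now 16 = byte 2 bit 0; 16 bits remain
Read 3: bits[16:18] width=2 -> value=1 (bin 01); offset now 18 = byte 2 bit 2; 14 bits remain
Read 4: bits[18:28] width=10 -> value=939 (bin 1110101011); offset now 28 = byte 3 bit 4; 4 bits remain
Read 5: bits[28:30] width=2 -> value=3 (bin 11); offset now 30 = byte 3 bit 6; 2 bits remain
Read 6: bits[30:31] width=1 -> value=0 (bin 0); offset now 31 = byte 3 bit 7; 1 bits remain

Answer: 3 7 0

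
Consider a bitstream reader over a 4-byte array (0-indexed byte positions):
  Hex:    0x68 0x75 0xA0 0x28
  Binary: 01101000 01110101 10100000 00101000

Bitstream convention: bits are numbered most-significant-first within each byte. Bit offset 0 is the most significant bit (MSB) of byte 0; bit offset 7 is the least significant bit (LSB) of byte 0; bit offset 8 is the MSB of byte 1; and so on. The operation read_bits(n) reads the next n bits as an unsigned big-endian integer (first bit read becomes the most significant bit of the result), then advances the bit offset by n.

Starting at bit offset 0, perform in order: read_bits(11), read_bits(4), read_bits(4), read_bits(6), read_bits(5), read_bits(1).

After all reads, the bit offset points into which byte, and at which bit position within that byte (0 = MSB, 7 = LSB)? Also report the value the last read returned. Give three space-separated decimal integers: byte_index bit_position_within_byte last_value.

Answer: 3 7 0

Derivation:
Read 1: bits[0:11] width=11 -> value=835 (bin 01101000011); offset now 11 = byte 1 bit 3; 21 bits remain
Read 2: bits[11:15] width=4 -> value=10 (bin 1010); offset now 15 = byte 1 bit 7; 17 bits remain
Read 3: bits[15:19] width=4 -> value=13 (bin 1101); offset now 19 = byte 2 bit 3; 13 bits remain
Read 4: bits[19:25] width=6 -> value=0 (bin 000000); offset now 25 = byte 3 bit 1; 7 bits remain
Read 5: bits[25:30] width=5 -> value=10 (bin 01010); offset now 30 = byte 3 bit 6; 2 bits remain
Read 6: bits[30:31] width=1 -> value=0 (bin 0); offset now 31 = byte 3 bit 7; 1 bits remain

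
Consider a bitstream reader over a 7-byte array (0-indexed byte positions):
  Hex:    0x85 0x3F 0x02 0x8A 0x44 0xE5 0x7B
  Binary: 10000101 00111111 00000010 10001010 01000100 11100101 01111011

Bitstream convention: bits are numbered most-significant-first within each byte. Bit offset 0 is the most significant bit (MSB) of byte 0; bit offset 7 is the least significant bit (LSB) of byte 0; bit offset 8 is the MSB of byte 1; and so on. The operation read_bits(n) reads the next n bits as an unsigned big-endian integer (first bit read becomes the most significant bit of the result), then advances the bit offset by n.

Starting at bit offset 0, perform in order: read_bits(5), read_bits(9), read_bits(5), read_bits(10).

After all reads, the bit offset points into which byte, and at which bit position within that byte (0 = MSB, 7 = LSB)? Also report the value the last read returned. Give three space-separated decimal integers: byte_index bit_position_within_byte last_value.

Read 1: bits[0:5] width=5 -> value=16 (bin 10000); offset now 5 = byte 0 bit 5; 51 bits remain
Read 2: bits[5:14] width=9 -> value=335 (bin 101001111); offset now 14 = byte 1 bit 6; 42 bits remain
Read 3: bits[14:19] width=5 -> value=24 (bin 11000); offset now 19 = byte 2 bit 3; 37 bits remain
Read 4: bits[19:29] width=10 -> value=81 (bin 0001010001); offset now 29 = byte 3 bit 5; 27 bits remain

Answer: 3 5 81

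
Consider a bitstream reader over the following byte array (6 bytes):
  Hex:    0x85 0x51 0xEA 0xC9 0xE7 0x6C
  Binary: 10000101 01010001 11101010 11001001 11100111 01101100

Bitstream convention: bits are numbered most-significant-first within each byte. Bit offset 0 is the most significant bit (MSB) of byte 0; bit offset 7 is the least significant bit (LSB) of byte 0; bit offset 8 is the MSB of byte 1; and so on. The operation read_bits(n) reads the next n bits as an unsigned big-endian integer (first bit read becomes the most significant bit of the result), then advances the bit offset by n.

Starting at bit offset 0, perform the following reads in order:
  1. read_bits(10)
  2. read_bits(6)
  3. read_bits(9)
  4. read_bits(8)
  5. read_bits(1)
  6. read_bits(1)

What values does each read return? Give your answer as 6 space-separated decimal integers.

Answer: 533 17 469 147 1 1

Derivation:
Read 1: bits[0:10] width=10 -> value=533 (bin 1000010101); offset now 10 = byte 1 bit 2; 38 bits remain
Read 2: bits[10:16] width=6 -> value=17 (bin 010001); offset now 16 = byte 2 bit 0; 32 bits remain
Read 3: bits[16:25] width=9 -> value=469 (bin 111010101); offset now 25 = byte 3 bit 1; 23 bits remain
Read 4: bits[25:33] width=8 -> value=147 (bin 10010011); offset now 33 = byte 4 bit 1; 15 bits remain
Read 5: bits[33:34] width=1 -> value=1 (bin 1); offset now 34 = byte 4 bit 2; 14 bits remain
Read 6: bits[34:35] width=1 -> value=1 (bin 1); offset now 35 = byte 4 bit 3; 13 bits remain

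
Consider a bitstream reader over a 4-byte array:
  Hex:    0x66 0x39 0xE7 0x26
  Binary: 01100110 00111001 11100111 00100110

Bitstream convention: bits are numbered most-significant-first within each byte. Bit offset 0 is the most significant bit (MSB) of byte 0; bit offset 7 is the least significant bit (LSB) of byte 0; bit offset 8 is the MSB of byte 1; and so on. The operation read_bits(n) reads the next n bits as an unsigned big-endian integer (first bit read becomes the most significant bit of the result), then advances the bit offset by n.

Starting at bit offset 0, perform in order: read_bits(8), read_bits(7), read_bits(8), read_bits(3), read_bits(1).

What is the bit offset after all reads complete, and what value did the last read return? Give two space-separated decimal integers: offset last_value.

Answer: 27 1

Derivation:
Read 1: bits[0:8] width=8 -> value=102 (bin 01100110); offset now 8 = byte 1 bit 0; 24 bits remain
Read 2: bits[8:15] width=7 -> value=28 (bin 0011100); offset now 15 = byte 1 bit 7; 17 bits remain
Read 3: bits[15:23] width=8 -> value=243 (bin 11110011); offset now 23 = byte 2 bit 7; 9 bits remain
Read 4: bits[23:26] width=3 -> value=4 (bin 100); offset now 26 = byte 3 bit 2; 6 bits remain
Read 5: bits[26:27] width=1 -> value=1 (bin 1); offset now 27 = byte 3 bit 3; 5 bits remain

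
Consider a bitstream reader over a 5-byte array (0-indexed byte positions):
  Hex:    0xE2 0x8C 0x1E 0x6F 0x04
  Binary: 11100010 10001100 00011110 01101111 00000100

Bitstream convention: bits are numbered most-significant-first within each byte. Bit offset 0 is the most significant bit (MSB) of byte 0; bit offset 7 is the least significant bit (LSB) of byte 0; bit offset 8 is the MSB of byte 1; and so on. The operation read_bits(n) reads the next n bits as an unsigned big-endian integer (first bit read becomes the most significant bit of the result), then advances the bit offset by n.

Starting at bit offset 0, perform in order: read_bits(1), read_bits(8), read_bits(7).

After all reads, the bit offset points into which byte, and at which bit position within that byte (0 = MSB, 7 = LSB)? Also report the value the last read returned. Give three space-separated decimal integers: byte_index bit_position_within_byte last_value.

Read 1: bits[0:1] width=1 -> value=1 (bin 1); offset now 1 = byte 0 bit 1; 39 bits remain
Read 2: bits[1:9] width=8 -> value=197 (bin 11000101); offset now 9 = byte 1 bit 1; 31 bits remain
Read 3: bits[9:16] width=7 -> value=12 (bin 0001100); offset now 16 = byte 2 bit 0; 24 bits remain

Answer: 2 0 12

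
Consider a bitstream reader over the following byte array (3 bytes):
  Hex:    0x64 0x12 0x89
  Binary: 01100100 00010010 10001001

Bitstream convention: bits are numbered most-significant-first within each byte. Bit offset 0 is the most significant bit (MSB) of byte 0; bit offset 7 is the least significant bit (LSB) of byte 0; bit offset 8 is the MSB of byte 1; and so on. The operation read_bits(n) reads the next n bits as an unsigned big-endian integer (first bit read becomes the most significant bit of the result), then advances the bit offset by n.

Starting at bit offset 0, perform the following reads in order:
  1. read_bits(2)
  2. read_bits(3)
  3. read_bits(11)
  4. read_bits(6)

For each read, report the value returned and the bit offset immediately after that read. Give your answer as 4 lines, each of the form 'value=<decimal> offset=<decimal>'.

Answer: value=1 offset=2
value=4 offset=5
value=1042 offset=16
value=34 offset=22

Derivation:
Read 1: bits[0:2] width=2 -> value=1 (bin 01); offset now 2 = byte 0 bit 2; 22 bits remain
Read 2: bits[2:5] width=3 -> value=4 (bin 100); offset now 5 = byte 0 bit 5; 19 bits remain
Read 3: bits[5:16] width=11 -> value=1042 (bin 10000010010); offset now 16 = byte 2 bit 0; 8 bits remain
Read 4: bits[16:22] width=6 -> value=34 (bin 100010); offset now 22 = byte 2 bit 6; 2 bits remain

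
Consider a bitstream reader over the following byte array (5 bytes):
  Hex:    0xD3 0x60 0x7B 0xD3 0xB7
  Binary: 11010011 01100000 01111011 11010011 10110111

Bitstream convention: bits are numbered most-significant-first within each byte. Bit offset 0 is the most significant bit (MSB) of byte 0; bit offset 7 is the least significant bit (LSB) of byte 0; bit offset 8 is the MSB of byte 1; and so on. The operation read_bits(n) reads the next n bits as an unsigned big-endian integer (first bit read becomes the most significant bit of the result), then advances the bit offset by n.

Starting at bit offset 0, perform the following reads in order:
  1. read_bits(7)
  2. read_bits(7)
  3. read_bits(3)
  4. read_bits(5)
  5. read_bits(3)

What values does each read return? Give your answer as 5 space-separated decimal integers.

Answer: 105 88 0 30 7

Derivation:
Read 1: bits[0:7] width=7 -> value=105 (bin 1101001); offset now 7 = byte 0 bit 7; 33 bits remain
Read 2: bits[7:14] width=7 -> value=88 (bin 1011000); offset now 14 = byte 1 bit 6; 26 bits remain
Read 3: bits[14:17] width=3 -> value=0 (bin 000); offset now 17 = byte 2 bit 1; 23 bits remain
Read 4: bits[17:22] width=5 -> value=30 (bin 11110); offset now 22 = byte 2 bit 6; 18 bits remain
Read 5: bits[22:25] width=3 -> value=7 (bin 111); offset now 25 = byte 3 bit 1; 15 bits remain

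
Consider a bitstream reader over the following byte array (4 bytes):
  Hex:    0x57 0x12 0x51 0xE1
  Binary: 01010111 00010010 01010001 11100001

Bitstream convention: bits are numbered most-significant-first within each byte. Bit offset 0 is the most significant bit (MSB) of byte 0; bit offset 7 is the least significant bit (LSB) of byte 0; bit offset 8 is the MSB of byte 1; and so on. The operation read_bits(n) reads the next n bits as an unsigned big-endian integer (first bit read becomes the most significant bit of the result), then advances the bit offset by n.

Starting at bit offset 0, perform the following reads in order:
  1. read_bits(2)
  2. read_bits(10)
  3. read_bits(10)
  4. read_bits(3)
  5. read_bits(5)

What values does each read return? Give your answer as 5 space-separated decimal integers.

Answer: 1 369 148 3 24

Derivation:
Read 1: bits[0:2] width=2 -> value=1 (bin 01); offset now 2 = byte 0 bit 2; 30 bits remain
Read 2: bits[2:12] width=10 -> value=369 (bin 0101110001); offset now 12 = byte 1 bit 4; 20 bits remain
Read 3: bits[12:22] width=10 -> value=148 (bin 0010010100); offset now 22 = byte 2 bit 6; 10 bits remain
Read 4: bits[22:25] width=3 -> value=3 (bin 011); offset now 25 = byte 3 bit 1; 7 bits remain
Read 5: bits[25:30] width=5 -> value=24 (bin 11000); offset now 30 = byte 3 bit 6; 2 bits remain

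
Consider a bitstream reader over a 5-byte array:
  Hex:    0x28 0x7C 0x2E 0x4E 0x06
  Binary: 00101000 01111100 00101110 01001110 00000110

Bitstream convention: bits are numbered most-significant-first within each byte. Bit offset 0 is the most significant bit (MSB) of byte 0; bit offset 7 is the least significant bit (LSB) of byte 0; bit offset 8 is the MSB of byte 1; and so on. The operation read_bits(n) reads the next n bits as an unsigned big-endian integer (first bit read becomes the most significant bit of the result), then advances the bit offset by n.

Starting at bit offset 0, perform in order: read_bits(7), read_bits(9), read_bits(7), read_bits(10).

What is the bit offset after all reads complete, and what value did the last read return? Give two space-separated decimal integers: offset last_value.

Answer: 33 156

Derivation:
Read 1: bits[0:7] width=7 -> value=20 (bin 0010100); offset now 7 = byte 0 bit 7; 33 bits remain
Read 2: bits[7:16] width=9 -> value=124 (bin 001111100); offset now 16 = byte 2 bit 0; 24 bits remain
Read 3: bits[16:23] width=7 -> value=23 (bin 0010111); offset now 23 = byte 2 bit 7; 17 bits remain
Read 4: bits[23:33] width=10 -> value=156 (bin 0010011100); offset now 33 = byte 4 bit 1; 7 bits remain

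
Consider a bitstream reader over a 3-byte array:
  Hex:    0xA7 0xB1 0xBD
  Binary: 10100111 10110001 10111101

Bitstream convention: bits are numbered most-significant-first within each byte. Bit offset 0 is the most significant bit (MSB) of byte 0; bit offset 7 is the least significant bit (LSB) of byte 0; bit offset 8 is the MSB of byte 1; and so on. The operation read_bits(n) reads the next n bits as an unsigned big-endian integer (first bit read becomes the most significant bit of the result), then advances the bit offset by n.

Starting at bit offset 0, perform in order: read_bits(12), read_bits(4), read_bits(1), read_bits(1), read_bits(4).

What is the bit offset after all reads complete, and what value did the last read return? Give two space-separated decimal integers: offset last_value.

Read 1: bits[0:12] width=12 -> value=2683 (bin 101001111011); offset now 12 = byte 1 bit 4; 12 bits remain
Read 2: bits[12:16] width=4 -> value=1 (bin 0001); offset now 16 = byte 2 bit 0; 8 bits remain
Read 3: bits[16:17] width=1 -> value=1 (bin 1); offset now 17 = byte 2 bit 1; 7 bits remain
Read 4: bits[17:18] width=1 -> value=0 (bin 0); offset now 18 = byte 2 bit 2; 6 bits remain
Read 5: bits[18:22] width=4 -> value=15 (bin 1111); offset now 22 = byte 2 bit 6; 2 bits remain

Answer: 22 15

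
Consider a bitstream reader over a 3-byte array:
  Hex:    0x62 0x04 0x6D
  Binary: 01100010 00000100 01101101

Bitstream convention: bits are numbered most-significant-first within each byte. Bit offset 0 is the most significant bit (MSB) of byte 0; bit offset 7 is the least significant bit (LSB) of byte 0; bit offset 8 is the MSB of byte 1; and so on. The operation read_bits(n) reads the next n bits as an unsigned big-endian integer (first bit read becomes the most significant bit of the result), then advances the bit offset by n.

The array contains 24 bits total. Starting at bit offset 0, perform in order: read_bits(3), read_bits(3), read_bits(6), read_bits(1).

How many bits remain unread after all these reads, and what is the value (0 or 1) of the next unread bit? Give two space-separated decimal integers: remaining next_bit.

Answer: 11 1

Derivation:
Read 1: bits[0:3] width=3 -> value=3 (bin 011); offset now 3 = byte 0 bit 3; 21 bits remain
Read 2: bits[3:6] width=3 -> value=0 (bin 000); offset now 6 = byte 0 bit 6; 18 bits remain
Read 3: bits[6:12] width=6 -> value=32 (bin 100000); offset now 12 = byte 1 bit 4; 12 bits remain
Read 4: bits[12:13] width=1 -> value=0 (bin 0); offset now 13 = byte 1 bit 5; 11 bits remain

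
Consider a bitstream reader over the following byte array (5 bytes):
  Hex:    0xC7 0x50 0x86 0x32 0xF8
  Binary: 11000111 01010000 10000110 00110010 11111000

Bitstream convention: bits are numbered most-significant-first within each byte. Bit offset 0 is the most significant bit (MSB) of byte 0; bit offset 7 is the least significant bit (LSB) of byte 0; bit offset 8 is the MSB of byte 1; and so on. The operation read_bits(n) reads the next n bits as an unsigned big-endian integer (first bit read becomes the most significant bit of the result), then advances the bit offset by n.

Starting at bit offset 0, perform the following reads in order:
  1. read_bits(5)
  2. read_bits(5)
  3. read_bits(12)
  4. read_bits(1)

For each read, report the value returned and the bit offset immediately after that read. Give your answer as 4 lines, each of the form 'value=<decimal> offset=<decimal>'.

Read 1: bits[0:5] width=5 -> value=24 (bin 11000); offset now 5 = byte 0 bit 5; 35 bits remain
Read 2: bits[5:10] width=5 -> value=29 (bin 11101); offset now 10 = byte 1 bit 2; 30 bits remain
Read 3: bits[10:22] width=12 -> value=1057 (bin 010000100001); offset now 22 = byte 2 bit 6; 18 bits remain
Read 4: bits[22:23] width=1 -> value=1 (bin 1); offset now 23 = byte 2 bit 7; 17 bits remain

Answer: value=24 offset=5
value=29 offset=10
value=1057 offset=22
value=1 offset=23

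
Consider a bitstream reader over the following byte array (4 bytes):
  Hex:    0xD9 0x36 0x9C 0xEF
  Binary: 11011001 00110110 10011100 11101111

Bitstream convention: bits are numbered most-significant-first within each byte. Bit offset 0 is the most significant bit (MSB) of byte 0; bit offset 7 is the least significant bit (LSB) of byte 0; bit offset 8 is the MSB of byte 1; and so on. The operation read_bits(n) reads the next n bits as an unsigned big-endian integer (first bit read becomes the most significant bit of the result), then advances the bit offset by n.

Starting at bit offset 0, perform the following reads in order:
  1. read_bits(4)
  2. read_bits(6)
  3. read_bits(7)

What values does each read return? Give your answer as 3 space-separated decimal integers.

Answer: 13 36 109

Derivation:
Read 1: bits[0:4] width=4 -> value=13 (bin 1101); offset now 4 = byte 0 bit 4; 28 bits remain
Read 2: bits[4:10] width=6 -> value=36 (bin 100100); offset now 10 = byte 1 bit 2; 22 bits remain
Read 3: bits[10:17] width=7 -> value=109 (bin 1101101); offset now 17 = byte 2 bit 1; 15 bits remain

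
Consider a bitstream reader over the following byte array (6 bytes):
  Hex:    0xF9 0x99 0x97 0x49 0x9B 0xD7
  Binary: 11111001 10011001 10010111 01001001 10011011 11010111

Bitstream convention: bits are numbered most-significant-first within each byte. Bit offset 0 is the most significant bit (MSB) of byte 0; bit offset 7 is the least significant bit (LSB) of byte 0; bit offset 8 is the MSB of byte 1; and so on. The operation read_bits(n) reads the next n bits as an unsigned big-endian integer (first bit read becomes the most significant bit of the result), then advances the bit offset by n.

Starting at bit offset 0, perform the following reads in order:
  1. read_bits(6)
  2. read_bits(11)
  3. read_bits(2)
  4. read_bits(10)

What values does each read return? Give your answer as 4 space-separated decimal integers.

Read 1: bits[0:6] width=6 -> value=62 (bin 111110); offset now 6 = byte 0 bit 6; 42 bits remain
Read 2: bits[6:17] width=11 -> value=819 (bin 01100110011); offset now 17 = byte 2 bit 1; 31 bits remain
Read 3: bits[17:19] width=2 -> value=0 (bin 00); offset now 19 = byte 2 bit 3; 29 bits remain
Read 4: bits[19:29] width=10 -> value=745 (bin 1011101001); offset now 29 = byte 3 bit 5; 19 bits remain

Answer: 62 819 0 745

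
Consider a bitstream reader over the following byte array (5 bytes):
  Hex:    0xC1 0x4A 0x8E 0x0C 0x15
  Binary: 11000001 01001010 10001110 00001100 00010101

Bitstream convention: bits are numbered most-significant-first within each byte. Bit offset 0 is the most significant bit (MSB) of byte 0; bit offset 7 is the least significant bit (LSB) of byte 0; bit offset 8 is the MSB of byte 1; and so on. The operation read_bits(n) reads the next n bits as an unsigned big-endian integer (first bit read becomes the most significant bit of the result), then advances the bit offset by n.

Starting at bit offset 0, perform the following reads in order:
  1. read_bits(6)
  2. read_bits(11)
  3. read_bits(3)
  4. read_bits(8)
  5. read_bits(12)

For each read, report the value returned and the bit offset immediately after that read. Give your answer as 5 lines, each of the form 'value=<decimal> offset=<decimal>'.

Answer: value=48 offset=6
value=661 offset=17
value=0 offset=20
value=224 offset=28
value=3093 offset=40

Derivation:
Read 1: bits[0:6] width=6 -> value=48 (bin 110000); offset now 6 = byte 0 bit 6; 34 bits remain
Read 2: bits[6:17] width=11 -> value=661 (bin 01010010101); offset now 17 = byte 2 bit 1; 23 bits remain
Read 3: bits[17:20] width=3 -> value=0 (bin 000); offset now 20 = byte 2 bit 4; 20 bits remain
Read 4: bits[20:28] width=8 -> value=224 (bin 11100000); offset now 28 = byte 3 bit 4; 12 bits remain
Read 5: bits[28:40] width=12 -> value=3093 (bin 110000010101); offset now 40 = byte 5 bit 0; 0 bits remain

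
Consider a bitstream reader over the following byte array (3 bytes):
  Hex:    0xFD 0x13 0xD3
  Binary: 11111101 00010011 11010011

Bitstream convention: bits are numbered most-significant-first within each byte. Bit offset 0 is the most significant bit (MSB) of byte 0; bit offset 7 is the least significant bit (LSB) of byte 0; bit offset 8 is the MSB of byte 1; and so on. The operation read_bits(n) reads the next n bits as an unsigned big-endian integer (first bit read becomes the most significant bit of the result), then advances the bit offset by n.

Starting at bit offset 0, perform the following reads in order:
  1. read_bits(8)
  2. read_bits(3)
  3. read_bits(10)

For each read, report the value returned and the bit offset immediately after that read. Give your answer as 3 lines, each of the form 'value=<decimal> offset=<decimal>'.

Read 1: bits[0:8] width=8 -> value=253 (bin 11111101); offset now 8 = byte 1 bit 0; 16 bits remain
Read 2: bits[8:11] width=3 -> value=0 (bin 000); offset now 11 = byte 1 bit 3; 13 bits remain
Read 3: bits[11:21] width=10 -> value=634 (bin 1001111010); offset now 21 = byte 2 bit 5; 3 bits remain

Answer: value=253 offset=8
value=0 offset=11
value=634 offset=21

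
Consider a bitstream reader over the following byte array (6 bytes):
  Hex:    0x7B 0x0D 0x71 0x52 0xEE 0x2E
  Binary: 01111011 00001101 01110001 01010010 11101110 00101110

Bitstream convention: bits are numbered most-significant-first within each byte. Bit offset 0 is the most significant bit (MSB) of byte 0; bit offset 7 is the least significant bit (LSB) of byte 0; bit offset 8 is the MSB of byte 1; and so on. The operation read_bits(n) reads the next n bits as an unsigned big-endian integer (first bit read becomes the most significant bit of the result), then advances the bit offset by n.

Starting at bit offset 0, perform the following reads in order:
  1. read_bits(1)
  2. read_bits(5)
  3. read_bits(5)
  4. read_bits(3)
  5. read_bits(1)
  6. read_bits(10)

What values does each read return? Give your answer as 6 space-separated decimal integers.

Answer: 0 30 24 3 0 738

Derivation:
Read 1: bits[0:1] width=1 -> value=0 (bin 0); offset now 1 = byte 0 bit 1; 47 bits remain
Read 2: bits[1:6] width=5 -> value=30 (bin 11110); offset now 6 = byte 0 bit 6; 42 bits remain
Read 3: bits[6:11] width=5 -> value=24 (bin 11000); offset now 11 = byte 1 bit 3; 37 bits remain
Read 4: bits[11:14] width=3 -> value=3 (bin 011); offset now 14 = byte 1 bit 6; 34 bits remain
Read 5: bits[14:15] width=1 -> value=0 (bin 0); offset now 15 = byte 1 bit 7; 33 bits remain
Read 6: bits[15:25] width=10 -> value=738 (bin 1011100010); offset now 25 = byte 3 bit 1; 23 bits remain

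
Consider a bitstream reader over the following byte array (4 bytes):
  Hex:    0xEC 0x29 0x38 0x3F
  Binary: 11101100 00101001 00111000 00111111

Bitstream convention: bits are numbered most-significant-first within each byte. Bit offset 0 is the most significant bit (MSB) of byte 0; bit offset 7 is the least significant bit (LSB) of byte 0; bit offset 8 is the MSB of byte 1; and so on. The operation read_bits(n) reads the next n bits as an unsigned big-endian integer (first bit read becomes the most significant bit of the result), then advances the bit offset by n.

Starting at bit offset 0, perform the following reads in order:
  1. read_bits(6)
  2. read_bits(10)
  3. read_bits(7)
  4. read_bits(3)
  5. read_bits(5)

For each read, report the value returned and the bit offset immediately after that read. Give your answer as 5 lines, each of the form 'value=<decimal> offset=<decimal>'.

Answer: value=59 offset=6
value=41 offset=16
value=28 offset=23
value=0 offset=26
value=31 offset=31

Derivation:
Read 1: bits[0:6] width=6 -> value=59 (bin 111011); offset now 6 = byte 0 bit 6; 26 bits remain
Read 2: bits[6:16] width=10 -> value=41 (bin 0000101001); offset now 16 = byte 2 bit 0; 16 bits remain
Read 3: bits[16:23] width=7 -> value=28 (bin 0011100); offset now 23 = byte 2 bit 7; 9 bits remain
Read 4: bits[23:26] width=3 -> value=0 (bin 000); offset now 26 = byte 3 bit 2; 6 bits remain
Read 5: bits[26:31] width=5 -> value=31 (bin 11111); offset now 31 = byte 3 bit 7; 1 bits remain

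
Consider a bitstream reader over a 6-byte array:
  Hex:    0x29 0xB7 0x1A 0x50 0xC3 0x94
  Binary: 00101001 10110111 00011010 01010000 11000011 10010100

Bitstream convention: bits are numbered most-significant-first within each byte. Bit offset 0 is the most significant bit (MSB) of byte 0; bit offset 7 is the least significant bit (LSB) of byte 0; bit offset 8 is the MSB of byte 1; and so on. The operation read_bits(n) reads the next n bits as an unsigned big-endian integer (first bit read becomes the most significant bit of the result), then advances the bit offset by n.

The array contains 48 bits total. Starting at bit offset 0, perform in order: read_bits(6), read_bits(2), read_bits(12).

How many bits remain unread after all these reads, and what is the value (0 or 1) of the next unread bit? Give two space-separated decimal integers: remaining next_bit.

Answer: 28 1

Derivation:
Read 1: bits[0:6] width=6 -> value=10 (bin 001010); offset now 6 = byte 0 bit 6; 42 bits remain
Read 2: bits[6:8] width=2 -> value=1 (bin 01); offset now 8 = byte 1 bit 0; 40 bits remain
Read 3: bits[8:20] width=12 -> value=2929 (bin 101101110001); offset now 20 = byte 2 bit 4; 28 bits remain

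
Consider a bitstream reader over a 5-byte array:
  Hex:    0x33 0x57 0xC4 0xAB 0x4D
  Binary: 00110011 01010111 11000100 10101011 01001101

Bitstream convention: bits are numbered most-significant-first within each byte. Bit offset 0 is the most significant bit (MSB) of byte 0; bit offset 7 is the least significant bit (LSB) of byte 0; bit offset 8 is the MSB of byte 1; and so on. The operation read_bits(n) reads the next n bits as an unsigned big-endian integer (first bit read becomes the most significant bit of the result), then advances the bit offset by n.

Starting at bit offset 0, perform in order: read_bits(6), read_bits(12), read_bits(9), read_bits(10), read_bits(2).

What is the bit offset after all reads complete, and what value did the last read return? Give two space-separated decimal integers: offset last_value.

Read 1: bits[0:6] width=6 -> value=12 (bin 001100); offset now 6 = byte 0 bit 6; 34 bits remain
Read 2: bits[6:18] width=12 -> value=3423 (bin 110101011111); offset now 18 = byte 2 bit 2; 22 bits remain
Read 3: bits[18:27] width=9 -> value=37 (bin 000100101); offset now 27 = byte 3 bit 3; 13 bits remain
Read 4: bits[27:37] width=10 -> value=361 (bin 0101101001); offset now 37 = byte 4 bit 5; 3 bits remain
Read 5: bits[37:39] width=2 -> value=2 (bin 10); offset now 39 = byte 4 bit 7; 1 bits remain

Answer: 39 2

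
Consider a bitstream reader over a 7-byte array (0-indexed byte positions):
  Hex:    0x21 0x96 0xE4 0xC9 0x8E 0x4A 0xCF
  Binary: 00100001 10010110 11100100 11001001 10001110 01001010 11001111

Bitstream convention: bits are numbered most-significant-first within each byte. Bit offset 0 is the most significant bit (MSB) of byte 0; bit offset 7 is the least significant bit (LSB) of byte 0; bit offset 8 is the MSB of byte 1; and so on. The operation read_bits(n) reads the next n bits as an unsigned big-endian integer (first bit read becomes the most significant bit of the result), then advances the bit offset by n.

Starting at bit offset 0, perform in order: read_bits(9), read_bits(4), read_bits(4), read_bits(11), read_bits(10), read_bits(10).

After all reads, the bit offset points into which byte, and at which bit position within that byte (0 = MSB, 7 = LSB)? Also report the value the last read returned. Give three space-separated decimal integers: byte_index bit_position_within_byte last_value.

Answer: 6 0 586

Derivation:
Read 1: bits[0:9] width=9 -> value=67 (bin 001000011); offset now 9 = byte 1 bit 1; 47 bits remain
Read 2: bits[9:13] width=4 -> value=2 (bin 0010); offset now 13 = byte 1 bit 5; 43 bits remain
Read 3: bits[13:17] width=4 -> value=13 (bin 1101); offset now 17 = byte 2 bit 1; 39 bits remain
Read 4: bits[17:28] width=11 -> value=1612 (bin 11001001100); offset now 28 = byte 3 bit 4; 28 bits remain
Read 5: bits[28:38] width=10 -> value=611 (bin 1001100011); offset now 38 = byte 4 bit 6; 18 bits remain
Read 6: bits[38:48] width=10 -> value=586 (bin 1001001010); offset now 48 = byte 6 bit 0; 8 bits remain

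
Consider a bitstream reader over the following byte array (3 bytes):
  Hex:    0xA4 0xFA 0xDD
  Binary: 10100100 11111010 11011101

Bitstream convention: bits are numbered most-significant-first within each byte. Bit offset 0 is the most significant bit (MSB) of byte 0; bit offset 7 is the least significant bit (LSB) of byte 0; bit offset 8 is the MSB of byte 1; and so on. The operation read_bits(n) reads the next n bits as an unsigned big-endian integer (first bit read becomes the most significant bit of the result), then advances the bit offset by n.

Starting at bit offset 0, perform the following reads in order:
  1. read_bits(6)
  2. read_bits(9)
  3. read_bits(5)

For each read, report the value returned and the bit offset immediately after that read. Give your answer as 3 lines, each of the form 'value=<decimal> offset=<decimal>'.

Answer: value=41 offset=6
value=125 offset=15
value=13 offset=20

Derivation:
Read 1: bits[0:6] width=6 -> value=41 (bin 101001); offset now 6 = byte 0 bit 6; 18 bits remain
Read 2: bits[6:15] width=9 -> value=125 (bin 001111101); offset now 15 = byte 1 bit 7; 9 bits remain
Read 3: bits[15:20] width=5 -> value=13 (bin 01101); offset now 20 = byte 2 bit 4; 4 bits remain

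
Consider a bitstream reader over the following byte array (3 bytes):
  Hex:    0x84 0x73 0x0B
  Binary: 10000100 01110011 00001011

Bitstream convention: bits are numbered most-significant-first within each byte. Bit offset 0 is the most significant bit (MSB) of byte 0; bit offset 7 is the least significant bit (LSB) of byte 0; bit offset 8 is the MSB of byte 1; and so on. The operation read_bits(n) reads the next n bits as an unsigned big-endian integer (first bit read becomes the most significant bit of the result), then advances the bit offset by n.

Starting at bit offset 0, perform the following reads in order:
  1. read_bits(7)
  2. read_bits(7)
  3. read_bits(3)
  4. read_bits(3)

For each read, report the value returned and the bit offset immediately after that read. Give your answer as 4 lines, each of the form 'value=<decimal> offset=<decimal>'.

Read 1: bits[0:7] width=7 -> value=66 (bin 1000010); offset now 7 = byte 0 bit 7; 17 bits remain
Read 2: bits[7:14] width=7 -> value=28 (bin 0011100); offset now 14 = byte 1 bit 6; 10 bits remain
Read 3: bits[14:17] width=3 -> value=6 (bin 110); offset now 17 = byte 2 bit 1; 7 bits remain
Read 4: bits[17:20] width=3 -> value=0 (bin 000); offset now 20 = byte 2 bit 4; 4 bits remain

Answer: value=66 offset=7
value=28 offset=14
value=6 offset=17
value=0 offset=20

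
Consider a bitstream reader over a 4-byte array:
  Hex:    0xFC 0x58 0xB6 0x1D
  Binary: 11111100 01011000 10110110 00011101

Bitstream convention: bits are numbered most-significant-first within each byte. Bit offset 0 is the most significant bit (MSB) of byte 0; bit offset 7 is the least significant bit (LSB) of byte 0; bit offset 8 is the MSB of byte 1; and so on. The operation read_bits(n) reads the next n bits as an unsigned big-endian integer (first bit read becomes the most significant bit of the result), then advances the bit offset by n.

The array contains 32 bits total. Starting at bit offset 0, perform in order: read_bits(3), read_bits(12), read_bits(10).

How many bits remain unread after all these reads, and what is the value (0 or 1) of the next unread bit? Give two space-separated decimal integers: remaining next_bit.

Answer: 7 0

Derivation:
Read 1: bits[0:3] width=3 -> value=7 (bin 111); offset now 3 = byte 0 bit 3; 29 bits remain
Read 2: bits[3:15] width=12 -> value=3628 (bin 111000101100); offset now 15 = byte 1 bit 7; 17 bits remain
Read 3: bits[15:25] width=10 -> value=364 (bin 0101101100); offset now 25 = byte 3 bit 1; 7 bits remain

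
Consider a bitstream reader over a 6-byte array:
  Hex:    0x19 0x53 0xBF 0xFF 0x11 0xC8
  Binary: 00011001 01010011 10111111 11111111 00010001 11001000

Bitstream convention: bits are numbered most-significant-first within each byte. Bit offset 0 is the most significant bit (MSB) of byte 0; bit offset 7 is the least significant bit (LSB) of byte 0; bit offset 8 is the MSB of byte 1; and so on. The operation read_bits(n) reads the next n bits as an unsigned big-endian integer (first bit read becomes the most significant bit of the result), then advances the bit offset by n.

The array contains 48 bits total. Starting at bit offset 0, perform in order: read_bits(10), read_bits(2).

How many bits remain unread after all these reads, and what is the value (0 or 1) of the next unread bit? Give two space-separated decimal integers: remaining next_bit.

Answer: 36 0

Derivation:
Read 1: bits[0:10] width=10 -> value=101 (bin 0001100101); offset now 10 = byte 1 bit 2; 38 bits remain
Read 2: bits[10:12] width=2 -> value=1 (bin 01); offset now 12 = byte 1 bit 4; 36 bits remain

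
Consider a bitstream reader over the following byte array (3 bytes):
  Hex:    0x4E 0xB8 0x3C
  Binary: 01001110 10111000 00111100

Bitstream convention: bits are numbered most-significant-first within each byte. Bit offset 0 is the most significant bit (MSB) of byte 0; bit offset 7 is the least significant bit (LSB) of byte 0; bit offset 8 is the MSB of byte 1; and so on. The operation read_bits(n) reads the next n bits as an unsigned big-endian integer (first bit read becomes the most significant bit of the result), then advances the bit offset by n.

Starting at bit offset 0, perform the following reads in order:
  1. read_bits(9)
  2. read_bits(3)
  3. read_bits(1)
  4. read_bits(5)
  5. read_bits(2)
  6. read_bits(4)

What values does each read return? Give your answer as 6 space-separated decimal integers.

Answer: 157 3 1 0 3 12

Derivation:
Read 1: bits[0:9] width=9 -> value=157 (bin 010011101); offset now 9 = byte 1 bit 1; 15 bits remain
Read 2: bits[9:12] width=3 -> value=3 (bin 011); offset now 12 = byte 1 bit 4; 12 bits remain
Read 3: bits[12:13] width=1 -> value=1 (bin 1); offset now 13 = byte 1 bit 5; 11 bits remain
Read 4: bits[13:18] width=5 -> value=0 (bin 00000); offset now 18 = byte 2 bit 2; 6 bits remain
Read 5: bits[18:20] width=2 -> value=3 (bin 11); offset now 20 = byte 2 bit 4; 4 bits remain
Read 6: bits[20:24] width=4 -> value=12 (bin 1100); offset now 24 = byte 3 bit 0; 0 bits remain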